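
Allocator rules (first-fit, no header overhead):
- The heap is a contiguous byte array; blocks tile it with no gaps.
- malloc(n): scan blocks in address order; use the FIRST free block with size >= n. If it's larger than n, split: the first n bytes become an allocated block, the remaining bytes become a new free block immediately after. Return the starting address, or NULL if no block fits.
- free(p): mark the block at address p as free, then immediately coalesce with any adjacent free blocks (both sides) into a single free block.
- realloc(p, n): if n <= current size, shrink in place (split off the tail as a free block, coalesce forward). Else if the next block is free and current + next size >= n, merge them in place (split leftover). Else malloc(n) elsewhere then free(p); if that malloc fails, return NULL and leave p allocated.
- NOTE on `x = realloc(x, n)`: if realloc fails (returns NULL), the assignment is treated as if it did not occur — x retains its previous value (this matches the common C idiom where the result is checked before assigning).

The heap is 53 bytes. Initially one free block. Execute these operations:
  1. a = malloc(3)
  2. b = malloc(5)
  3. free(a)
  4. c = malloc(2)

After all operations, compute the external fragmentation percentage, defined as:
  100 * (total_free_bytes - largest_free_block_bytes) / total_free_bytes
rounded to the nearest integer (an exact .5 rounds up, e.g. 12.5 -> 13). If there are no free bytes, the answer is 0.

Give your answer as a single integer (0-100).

Op 1: a = malloc(3) -> a = 0; heap: [0-2 ALLOC][3-52 FREE]
Op 2: b = malloc(5) -> b = 3; heap: [0-2 ALLOC][3-7 ALLOC][8-52 FREE]
Op 3: free(a) -> (freed a); heap: [0-2 FREE][3-7 ALLOC][8-52 FREE]
Op 4: c = malloc(2) -> c = 0; heap: [0-1 ALLOC][2-2 FREE][3-7 ALLOC][8-52 FREE]
Free blocks: [1 45] total_free=46 largest=45 -> 100*(46-45)/46 = 100/46 ≈ 2.174 -> rounds to 2

Answer: 2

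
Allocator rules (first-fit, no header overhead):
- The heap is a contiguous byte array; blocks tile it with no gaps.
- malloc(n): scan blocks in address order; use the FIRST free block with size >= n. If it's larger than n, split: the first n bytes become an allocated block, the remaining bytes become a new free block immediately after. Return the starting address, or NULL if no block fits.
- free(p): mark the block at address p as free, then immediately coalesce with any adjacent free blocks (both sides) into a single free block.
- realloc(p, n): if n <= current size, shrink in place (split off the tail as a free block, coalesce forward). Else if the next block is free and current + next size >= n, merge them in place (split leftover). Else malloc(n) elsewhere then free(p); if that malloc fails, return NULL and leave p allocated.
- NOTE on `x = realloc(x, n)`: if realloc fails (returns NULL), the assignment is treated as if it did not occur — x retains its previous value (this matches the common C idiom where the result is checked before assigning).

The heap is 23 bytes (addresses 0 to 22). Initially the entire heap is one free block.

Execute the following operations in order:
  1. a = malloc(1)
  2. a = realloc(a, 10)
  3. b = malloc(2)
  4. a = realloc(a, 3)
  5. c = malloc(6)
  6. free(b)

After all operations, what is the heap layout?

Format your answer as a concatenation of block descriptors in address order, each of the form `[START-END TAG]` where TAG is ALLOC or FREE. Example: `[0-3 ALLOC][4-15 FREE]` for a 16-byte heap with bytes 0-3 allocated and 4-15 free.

Answer: [0-2 ALLOC][3-8 ALLOC][9-22 FREE]

Derivation:
Op 1: a = malloc(1) -> a = 0; heap: [0-0 ALLOC][1-22 FREE]
Op 2: a = realloc(a, 10) -> a = 0; heap: [0-9 ALLOC][10-22 FREE]
Op 3: b = malloc(2) -> b = 10; heap: [0-9 ALLOC][10-11 ALLOC][12-22 FREE]
Op 4: a = realloc(a, 3) -> a = 0; heap: [0-2 ALLOC][3-9 FREE][10-11 ALLOC][12-22 FREE]
Op 5: c = malloc(6) -> c = 3; heap: [0-2 ALLOC][3-8 ALLOC][9-9 FREE][10-11 ALLOC][12-22 FREE]
Op 6: free(b) -> (freed b); heap: [0-2 ALLOC][3-8 ALLOC][9-22 FREE]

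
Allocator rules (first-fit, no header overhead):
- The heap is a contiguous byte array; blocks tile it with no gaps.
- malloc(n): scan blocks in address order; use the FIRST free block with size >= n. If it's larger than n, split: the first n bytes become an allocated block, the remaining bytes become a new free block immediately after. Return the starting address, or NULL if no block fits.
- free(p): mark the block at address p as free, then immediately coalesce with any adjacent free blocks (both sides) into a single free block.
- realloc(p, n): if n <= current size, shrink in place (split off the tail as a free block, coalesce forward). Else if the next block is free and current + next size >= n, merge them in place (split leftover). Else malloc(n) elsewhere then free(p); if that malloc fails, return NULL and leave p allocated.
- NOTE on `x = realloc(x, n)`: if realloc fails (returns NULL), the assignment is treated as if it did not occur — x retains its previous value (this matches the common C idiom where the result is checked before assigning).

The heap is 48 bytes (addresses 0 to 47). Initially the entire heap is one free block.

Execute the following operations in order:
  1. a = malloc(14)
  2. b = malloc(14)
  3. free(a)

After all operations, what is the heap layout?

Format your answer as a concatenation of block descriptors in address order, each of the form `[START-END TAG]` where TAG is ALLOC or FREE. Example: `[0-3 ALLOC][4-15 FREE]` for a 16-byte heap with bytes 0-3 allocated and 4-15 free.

Op 1: a = malloc(14) -> a = 0; heap: [0-13 ALLOC][14-47 FREE]
Op 2: b = malloc(14) -> b = 14; heap: [0-13 ALLOC][14-27 ALLOC][28-47 FREE]
Op 3: free(a) -> (freed a); heap: [0-13 FREE][14-27 ALLOC][28-47 FREE]

Answer: [0-13 FREE][14-27 ALLOC][28-47 FREE]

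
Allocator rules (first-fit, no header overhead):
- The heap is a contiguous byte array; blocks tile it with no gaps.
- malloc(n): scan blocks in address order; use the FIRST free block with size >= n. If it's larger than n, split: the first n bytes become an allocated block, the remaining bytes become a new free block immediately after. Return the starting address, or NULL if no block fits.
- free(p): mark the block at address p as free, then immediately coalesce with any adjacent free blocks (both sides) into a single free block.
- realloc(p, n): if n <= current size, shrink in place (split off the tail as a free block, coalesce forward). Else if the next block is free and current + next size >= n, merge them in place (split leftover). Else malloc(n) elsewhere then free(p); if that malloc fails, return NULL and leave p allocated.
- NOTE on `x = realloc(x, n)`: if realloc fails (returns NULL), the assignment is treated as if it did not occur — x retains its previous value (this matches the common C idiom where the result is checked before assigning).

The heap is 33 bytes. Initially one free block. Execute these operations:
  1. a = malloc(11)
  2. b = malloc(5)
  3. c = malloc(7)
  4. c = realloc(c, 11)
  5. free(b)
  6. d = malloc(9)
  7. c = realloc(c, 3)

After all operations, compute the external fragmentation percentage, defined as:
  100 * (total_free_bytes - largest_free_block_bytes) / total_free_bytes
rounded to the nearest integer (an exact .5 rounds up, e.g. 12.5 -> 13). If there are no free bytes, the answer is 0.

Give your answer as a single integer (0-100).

Op 1: a = malloc(11) -> a = 0; heap: [0-10 ALLOC][11-32 FREE]
Op 2: b = malloc(5) -> b = 11; heap: [0-10 ALLOC][11-15 ALLOC][16-32 FREE]
Op 3: c = malloc(7) -> c = 16; heap: [0-10 ALLOC][11-15 ALLOC][16-22 ALLOC][23-32 FREE]
Op 4: c = realloc(c, 11) -> c = 16; heap: [0-10 ALLOC][11-15 ALLOC][16-26 ALLOC][27-32 FREE]
Op 5: free(b) -> (freed b); heap: [0-10 ALLOC][11-15 FREE][16-26 ALLOC][27-32 FREE]
Op 6: d = malloc(9) -> d = NULL; heap: [0-10 ALLOC][11-15 FREE][16-26 ALLOC][27-32 FREE]
Op 7: c = realloc(c, 3) -> c = 16; heap: [0-10 ALLOC][11-15 FREE][16-18 ALLOC][19-32 FREE]
Free blocks: [5 14] total_free=19 largest=14 -> 100*(19-14)/19 = 500/19 ≈ 26.316 -> rounds to 26

Answer: 26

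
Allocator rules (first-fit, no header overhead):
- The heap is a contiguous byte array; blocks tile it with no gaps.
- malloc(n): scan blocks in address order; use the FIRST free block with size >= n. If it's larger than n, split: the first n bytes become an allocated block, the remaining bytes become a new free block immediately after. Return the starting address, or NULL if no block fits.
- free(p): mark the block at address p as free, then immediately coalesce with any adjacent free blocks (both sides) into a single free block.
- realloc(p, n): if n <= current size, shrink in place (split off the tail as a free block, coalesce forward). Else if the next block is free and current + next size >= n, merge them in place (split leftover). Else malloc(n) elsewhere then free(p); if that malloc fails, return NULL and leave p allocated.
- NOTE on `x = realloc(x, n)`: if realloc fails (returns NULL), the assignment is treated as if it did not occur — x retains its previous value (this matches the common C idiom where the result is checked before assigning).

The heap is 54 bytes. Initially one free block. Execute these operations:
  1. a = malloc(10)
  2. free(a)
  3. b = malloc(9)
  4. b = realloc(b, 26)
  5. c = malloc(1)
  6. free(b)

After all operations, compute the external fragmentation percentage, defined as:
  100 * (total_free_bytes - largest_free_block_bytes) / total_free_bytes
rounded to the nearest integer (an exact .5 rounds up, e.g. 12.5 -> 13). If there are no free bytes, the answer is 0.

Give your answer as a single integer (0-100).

Op 1: a = malloc(10) -> a = 0; heap: [0-9 ALLOC][10-53 FREE]
Op 2: free(a) -> (freed a); heap: [0-53 FREE]
Op 3: b = malloc(9) -> b = 0; heap: [0-8 ALLOC][9-53 FREE]
Op 4: b = realloc(b, 26) -> b = 0; heap: [0-25 ALLOC][26-53 FREE]
Op 5: c = malloc(1) -> c = 26; heap: [0-25 ALLOC][26-26 ALLOC][27-53 FREE]
Op 6: free(b) -> (freed b); heap: [0-25 FREE][26-26 ALLOC][27-53 FREE]
Free blocks: [26 27] total_free=53 largest=27 -> 100*(53-27)/53 = 2600/53 ≈ 49.057 -> rounds to 49

Answer: 49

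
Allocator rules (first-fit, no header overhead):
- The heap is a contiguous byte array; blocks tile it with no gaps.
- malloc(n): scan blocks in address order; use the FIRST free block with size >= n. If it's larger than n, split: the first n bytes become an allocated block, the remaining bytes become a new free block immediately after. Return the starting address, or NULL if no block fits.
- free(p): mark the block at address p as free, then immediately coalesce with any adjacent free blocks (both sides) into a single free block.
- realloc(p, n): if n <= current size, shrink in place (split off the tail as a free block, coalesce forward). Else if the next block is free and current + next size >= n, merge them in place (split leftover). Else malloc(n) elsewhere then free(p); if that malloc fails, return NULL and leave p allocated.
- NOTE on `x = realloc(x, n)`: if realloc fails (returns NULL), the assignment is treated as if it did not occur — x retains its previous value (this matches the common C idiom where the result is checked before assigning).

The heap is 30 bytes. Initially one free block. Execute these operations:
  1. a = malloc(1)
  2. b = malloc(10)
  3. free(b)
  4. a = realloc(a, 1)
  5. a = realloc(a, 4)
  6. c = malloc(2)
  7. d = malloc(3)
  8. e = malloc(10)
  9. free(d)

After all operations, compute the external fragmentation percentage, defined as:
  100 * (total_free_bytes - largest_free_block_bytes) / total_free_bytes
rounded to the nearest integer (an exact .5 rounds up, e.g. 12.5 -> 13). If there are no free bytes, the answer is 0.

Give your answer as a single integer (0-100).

Op 1: a = malloc(1) -> a = 0; heap: [0-0 ALLOC][1-29 FREE]
Op 2: b = malloc(10) -> b = 1; heap: [0-0 ALLOC][1-10 ALLOC][11-29 FREE]
Op 3: free(b) -> (freed b); heap: [0-0 ALLOC][1-29 FREE]
Op 4: a = realloc(a, 1) -> a = 0; heap: [0-0 ALLOC][1-29 FREE]
Op 5: a = realloc(a, 4) -> a = 0; heap: [0-3 ALLOC][4-29 FREE]
Op 6: c = malloc(2) -> c = 4; heap: [0-3 ALLOC][4-5 ALLOC][6-29 FREE]
Op 7: d = malloc(3) -> d = 6; heap: [0-3 ALLOC][4-5 ALLOC][6-8 ALLOC][9-29 FREE]
Op 8: e = malloc(10) -> e = 9; heap: [0-3 ALLOC][4-5 ALLOC][6-8 ALLOC][9-18 ALLOC][19-29 FREE]
Op 9: free(d) -> (freed d); heap: [0-3 ALLOC][4-5 ALLOC][6-8 FREE][9-18 ALLOC][19-29 FREE]
Free blocks: [3 11] total_free=14 largest=11 -> 100*(14-11)/14 = 300/14 ≈ 21.429 -> rounds to 21

Answer: 21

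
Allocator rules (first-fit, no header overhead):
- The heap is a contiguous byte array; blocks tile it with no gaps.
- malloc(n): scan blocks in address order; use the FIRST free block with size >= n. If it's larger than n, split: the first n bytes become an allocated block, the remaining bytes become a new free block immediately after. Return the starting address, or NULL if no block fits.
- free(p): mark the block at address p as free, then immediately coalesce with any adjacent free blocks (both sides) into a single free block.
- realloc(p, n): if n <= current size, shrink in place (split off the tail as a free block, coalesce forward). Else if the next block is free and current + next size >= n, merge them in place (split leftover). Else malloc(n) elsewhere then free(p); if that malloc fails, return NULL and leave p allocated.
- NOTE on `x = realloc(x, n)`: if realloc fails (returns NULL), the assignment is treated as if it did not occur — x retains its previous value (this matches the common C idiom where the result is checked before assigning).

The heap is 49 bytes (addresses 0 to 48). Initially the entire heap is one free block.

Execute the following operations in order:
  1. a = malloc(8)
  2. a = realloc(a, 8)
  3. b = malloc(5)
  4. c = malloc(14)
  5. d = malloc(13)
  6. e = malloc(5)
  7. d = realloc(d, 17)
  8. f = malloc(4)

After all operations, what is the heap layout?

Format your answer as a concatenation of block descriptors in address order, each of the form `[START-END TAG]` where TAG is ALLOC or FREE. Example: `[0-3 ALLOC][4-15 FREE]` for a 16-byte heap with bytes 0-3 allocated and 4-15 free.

Answer: [0-7 ALLOC][8-12 ALLOC][13-26 ALLOC][27-39 ALLOC][40-44 ALLOC][45-48 ALLOC]

Derivation:
Op 1: a = malloc(8) -> a = 0; heap: [0-7 ALLOC][8-48 FREE]
Op 2: a = realloc(a, 8) -> a = 0; heap: [0-7 ALLOC][8-48 FREE]
Op 3: b = malloc(5) -> b = 8; heap: [0-7 ALLOC][8-12 ALLOC][13-48 FREE]
Op 4: c = malloc(14) -> c = 13; heap: [0-7 ALLOC][8-12 ALLOC][13-26 ALLOC][27-48 FREE]
Op 5: d = malloc(13) -> d = 27; heap: [0-7 ALLOC][8-12 ALLOC][13-26 ALLOC][27-39 ALLOC][40-48 FREE]
Op 6: e = malloc(5) -> e = 40; heap: [0-7 ALLOC][8-12 ALLOC][13-26 ALLOC][27-39 ALLOC][40-44 ALLOC][45-48 FREE]
Op 7: d = realloc(d, 17) -> NULL (d unchanged); heap: [0-7 ALLOC][8-12 ALLOC][13-26 ALLOC][27-39 ALLOC][40-44 ALLOC][45-48 FREE]
Op 8: f = malloc(4) -> f = 45; heap: [0-7 ALLOC][8-12 ALLOC][13-26 ALLOC][27-39 ALLOC][40-44 ALLOC][45-48 ALLOC]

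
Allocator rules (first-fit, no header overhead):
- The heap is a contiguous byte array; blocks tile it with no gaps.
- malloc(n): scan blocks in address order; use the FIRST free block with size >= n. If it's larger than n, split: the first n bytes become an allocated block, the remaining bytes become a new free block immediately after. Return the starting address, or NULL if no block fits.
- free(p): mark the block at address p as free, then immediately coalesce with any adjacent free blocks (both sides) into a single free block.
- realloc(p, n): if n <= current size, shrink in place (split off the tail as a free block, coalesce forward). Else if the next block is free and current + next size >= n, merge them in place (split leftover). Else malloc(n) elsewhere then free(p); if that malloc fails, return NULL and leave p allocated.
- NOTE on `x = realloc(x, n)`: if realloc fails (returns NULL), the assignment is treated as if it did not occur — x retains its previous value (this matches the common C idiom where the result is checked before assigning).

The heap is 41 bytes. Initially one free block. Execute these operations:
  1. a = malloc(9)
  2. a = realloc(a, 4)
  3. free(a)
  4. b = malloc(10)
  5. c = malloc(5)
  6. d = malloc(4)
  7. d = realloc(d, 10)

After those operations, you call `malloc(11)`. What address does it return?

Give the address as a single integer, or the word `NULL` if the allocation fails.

Op 1: a = malloc(9) -> a = 0; heap: [0-8 ALLOC][9-40 FREE]
Op 2: a = realloc(a, 4) -> a = 0; heap: [0-3 ALLOC][4-40 FREE]
Op 3: free(a) -> (freed a); heap: [0-40 FREE]
Op 4: b = malloc(10) -> b = 0; heap: [0-9 ALLOC][10-40 FREE]
Op 5: c = malloc(5) -> c = 10; heap: [0-9 ALLOC][10-14 ALLOC][15-40 FREE]
Op 6: d = malloc(4) -> d = 15; heap: [0-9 ALLOC][10-14 ALLOC][15-18 ALLOC][19-40 FREE]
Op 7: d = realloc(d, 10) -> d = 15; heap: [0-9 ALLOC][10-14 ALLOC][15-24 ALLOC][25-40 FREE]
malloc(11): first-fit scan over [0-9 ALLOC][10-14 ALLOC][15-24 ALLOC][25-40 FREE] -> 25

Answer: 25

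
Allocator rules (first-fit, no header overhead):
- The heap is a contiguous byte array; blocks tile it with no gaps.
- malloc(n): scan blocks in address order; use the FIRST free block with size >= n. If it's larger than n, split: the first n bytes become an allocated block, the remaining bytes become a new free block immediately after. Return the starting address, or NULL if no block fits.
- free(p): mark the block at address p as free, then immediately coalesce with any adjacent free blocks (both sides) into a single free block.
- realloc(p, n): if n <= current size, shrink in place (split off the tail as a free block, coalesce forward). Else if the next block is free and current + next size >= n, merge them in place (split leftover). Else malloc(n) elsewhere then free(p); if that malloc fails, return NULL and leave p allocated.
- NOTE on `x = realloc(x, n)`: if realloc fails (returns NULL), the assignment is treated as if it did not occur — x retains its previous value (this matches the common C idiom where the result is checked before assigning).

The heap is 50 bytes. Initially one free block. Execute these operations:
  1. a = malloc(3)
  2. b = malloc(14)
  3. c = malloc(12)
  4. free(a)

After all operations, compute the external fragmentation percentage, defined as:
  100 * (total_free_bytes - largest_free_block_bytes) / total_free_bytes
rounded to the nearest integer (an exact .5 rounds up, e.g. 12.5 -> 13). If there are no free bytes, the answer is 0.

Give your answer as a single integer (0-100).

Op 1: a = malloc(3) -> a = 0; heap: [0-2 ALLOC][3-49 FREE]
Op 2: b = malloc(14) -> b = 3; heap: [0-2 ALLOC][3-16 ALLOC][17-49 FREE]
Op 3: c = malloc(12) -> c = 17; heap: [0-2 ALLOC][3-16 ALLOC][17-28 ALLOC][29-49 FREE]
Op 4: free(a) -> (freed a); heap: [0-2 FREE][3-16 ALLOC][17-28 ALLOC][29-49 FREE]
Free blocks: [3 21] total_free=24 largest=21 -> 100*(24-21)/24 = 300/24 = 12.5 -> rounds to 13

Answer: 13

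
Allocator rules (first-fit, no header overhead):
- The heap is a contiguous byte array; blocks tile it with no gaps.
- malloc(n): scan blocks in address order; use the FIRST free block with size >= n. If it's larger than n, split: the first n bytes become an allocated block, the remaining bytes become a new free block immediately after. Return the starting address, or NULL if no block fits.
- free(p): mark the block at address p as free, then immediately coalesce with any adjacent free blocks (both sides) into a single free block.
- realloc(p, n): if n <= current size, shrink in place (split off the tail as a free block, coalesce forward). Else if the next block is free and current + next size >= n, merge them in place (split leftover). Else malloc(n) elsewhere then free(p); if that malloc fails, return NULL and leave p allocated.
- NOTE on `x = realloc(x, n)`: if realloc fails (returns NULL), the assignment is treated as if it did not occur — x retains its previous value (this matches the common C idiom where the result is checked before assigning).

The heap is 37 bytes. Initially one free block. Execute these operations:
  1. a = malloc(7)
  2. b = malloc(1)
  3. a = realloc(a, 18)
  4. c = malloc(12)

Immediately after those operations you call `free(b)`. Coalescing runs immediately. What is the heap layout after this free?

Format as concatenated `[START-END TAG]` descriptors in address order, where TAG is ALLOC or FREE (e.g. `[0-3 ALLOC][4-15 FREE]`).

Answer: [0-7 FREE][8-25 ALLOC][26-36 FREE]

Derivation:
Op 1: a = malloc(7) -> a = 0; heap: [0-6 ALLOC][7-36 FREE]
Op 2: b = malloc(1) -> b = 7; heap: [0-6 ALLOC][7-7 ALLOC][8-36 FREE]
Op 3: a = realloc(a, 18) -> a = 8; heap: [0-6 FREE][7-7 ALLOC][8-25 ALLOC][26-36 FREE]
Op 4: c = malloc(12) -> c = NULL; heap: [0-6 FREE][7-7 ALLOC][8-25 ALLOC][26-36 FREE]
free(b): b = 7 -> block [7-7 ALLOC]; mark free, coalesce with adjacent free neighbors -> [0-7 FREE][8-25 ALLOC][26-36 FREE]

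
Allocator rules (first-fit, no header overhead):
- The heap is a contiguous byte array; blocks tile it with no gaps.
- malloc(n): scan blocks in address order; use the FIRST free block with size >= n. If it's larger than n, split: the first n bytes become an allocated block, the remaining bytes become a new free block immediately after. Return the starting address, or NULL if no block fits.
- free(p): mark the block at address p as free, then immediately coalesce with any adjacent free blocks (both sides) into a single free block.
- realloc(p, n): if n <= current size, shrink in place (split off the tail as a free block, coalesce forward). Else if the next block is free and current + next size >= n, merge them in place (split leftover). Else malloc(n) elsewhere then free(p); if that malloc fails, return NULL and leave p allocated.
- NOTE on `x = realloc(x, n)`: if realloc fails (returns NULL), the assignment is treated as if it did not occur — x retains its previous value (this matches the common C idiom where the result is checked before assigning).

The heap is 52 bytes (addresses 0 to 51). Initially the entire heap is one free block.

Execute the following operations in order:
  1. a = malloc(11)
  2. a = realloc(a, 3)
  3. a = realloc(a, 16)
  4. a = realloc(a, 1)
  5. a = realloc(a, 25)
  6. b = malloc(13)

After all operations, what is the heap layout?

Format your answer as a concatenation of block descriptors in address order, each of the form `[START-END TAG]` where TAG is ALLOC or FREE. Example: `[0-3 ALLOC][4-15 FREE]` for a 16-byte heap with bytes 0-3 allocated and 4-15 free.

Answer: [0-24 ALLOC][25-37 ALLOC][38-51 FREE]

Derivation:
Op 1: a = malloc(11) -> a = 0; heap: [0-10 ALLOC][11-51 FREE]
Op 2: a = realloc(a, 3) -> a = 0; heap: [0-2 ALLOC][3-51 FREE]
Op 3: a = realloc(a, 16) -> a = 0; heap: [0-15 ALLOC][16-51 FREE]
Op 4: a = realloc(a, 1) -> a = 0; heap: [0-0 ALLOC][1-51 FREE]
Op 5: a = realloc(a, 25) -> a = 0; heap: [0-24 ALLOC][25-51 FREE]
Op 6: b = malloc(13) -> b = 25; heap: [0-24 ALLOC][25-37 ALLOC][38-51 FREE]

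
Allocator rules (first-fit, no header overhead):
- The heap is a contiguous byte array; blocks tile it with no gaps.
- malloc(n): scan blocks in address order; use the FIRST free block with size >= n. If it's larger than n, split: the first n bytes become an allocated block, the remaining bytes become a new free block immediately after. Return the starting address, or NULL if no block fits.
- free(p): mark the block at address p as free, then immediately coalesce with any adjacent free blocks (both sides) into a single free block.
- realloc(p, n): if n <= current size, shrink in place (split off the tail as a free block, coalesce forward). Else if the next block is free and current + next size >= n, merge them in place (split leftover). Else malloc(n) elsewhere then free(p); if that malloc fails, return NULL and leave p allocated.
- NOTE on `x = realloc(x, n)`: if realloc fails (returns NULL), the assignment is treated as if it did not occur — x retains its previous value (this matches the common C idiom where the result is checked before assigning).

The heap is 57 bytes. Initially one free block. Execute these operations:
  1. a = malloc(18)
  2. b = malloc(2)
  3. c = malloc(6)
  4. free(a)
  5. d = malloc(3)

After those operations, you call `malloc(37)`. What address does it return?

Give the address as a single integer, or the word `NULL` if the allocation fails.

Op 1: a = malloc(18) -> a = 0; heap: [0-17 ALLOC][18-56 FREE]
Op 2: b = malloc(2) -> b = 18; heap: [0-17 ALLOC][18-19 ALLOC][20-56 FREE]
Op 3: c = malloc(6) -> c = 20; heap: [0-17 ALLOC][18-19 ALLOC][20-25 ALLOC][26-56 FREE]
Op 4: free(a) -> (freed a); heap: [0-17 FREE][18-19 ALLOC][20-25 ALLOC][26-56 FREE]
Op 5: d = malloc(3) -> d = 0; heap: [0-2 ALLOC][3-17 FREE][18-19 ALLOC][20-25 ALLOC][26-56 FREE]
malloc(37): first-fit scan over [0-2 ALLOC][3-17 FREE][18-19 ALLOC][20-25 ALLOC][26-56 FREE] -> NULL

Answer: NULL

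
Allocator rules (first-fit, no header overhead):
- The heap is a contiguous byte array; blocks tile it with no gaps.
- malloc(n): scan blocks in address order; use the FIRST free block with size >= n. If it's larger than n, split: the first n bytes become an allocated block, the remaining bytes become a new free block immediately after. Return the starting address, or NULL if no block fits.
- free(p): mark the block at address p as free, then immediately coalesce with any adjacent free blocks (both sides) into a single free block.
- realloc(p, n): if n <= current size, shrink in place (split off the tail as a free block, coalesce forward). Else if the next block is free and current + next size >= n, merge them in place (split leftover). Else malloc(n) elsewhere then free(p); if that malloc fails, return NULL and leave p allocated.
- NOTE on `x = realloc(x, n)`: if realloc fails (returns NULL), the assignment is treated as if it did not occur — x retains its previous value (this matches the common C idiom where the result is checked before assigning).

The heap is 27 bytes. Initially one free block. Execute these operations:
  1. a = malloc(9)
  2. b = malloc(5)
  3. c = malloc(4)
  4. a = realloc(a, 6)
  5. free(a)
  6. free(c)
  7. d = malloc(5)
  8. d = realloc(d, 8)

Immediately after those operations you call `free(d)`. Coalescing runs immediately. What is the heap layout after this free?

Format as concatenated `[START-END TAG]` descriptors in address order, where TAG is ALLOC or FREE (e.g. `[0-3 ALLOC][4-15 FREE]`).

Op 1: a = malloc(9) -> a = 0; heap: [0-8 ALLOC][9-26 FREE]
Op 2: b = malloc(5) -> b = 9; heap: [0-8 ALLOC][9-13 ALLOC][14-26 FREE]
Op 3: c = malloc(4) -> c = 14; heap: [0-8 ALLOC][9-13 ALLOC][14-17 ALLOC][18-26 FREE]
Op 4: a = realloc(a, 6) -> a = 0; heap: [0-5 ALLOC][6-8 FREE][9-13 ALLOC][14-17 ALLOC][18-26 FREE]
Op 5: free(a) -> (freed a); heap: [0-8 FREE][9-13 ALLOC][14-17 ALLOC][18-26 FREE]
Op 6: free(c) -> (freed c); heap: [0-8 FREE][9-13 ALLOC][14-26 FREE]
Op 7: d = malloc(5) -> d = 0; heap: [0-4 ALLOC][5-8 FREE][9-13 ALLOC][14-26 FREE]
Op 8: d = realloc(d, 8) -> d = 0; heap: [0-7 ALLOC][8-8 FREE][9-13 ALLOC][14-26 FREE]
free(d): d = 0 -> block [0-7 ALLOC]; mark free, coalesce with adjacent free neighbors -> [0-8 FREE][9-13 ALLOC][14-26 FREE]

Answer: [0-8 FREE][9-13 ALLOC][14-26 FREE]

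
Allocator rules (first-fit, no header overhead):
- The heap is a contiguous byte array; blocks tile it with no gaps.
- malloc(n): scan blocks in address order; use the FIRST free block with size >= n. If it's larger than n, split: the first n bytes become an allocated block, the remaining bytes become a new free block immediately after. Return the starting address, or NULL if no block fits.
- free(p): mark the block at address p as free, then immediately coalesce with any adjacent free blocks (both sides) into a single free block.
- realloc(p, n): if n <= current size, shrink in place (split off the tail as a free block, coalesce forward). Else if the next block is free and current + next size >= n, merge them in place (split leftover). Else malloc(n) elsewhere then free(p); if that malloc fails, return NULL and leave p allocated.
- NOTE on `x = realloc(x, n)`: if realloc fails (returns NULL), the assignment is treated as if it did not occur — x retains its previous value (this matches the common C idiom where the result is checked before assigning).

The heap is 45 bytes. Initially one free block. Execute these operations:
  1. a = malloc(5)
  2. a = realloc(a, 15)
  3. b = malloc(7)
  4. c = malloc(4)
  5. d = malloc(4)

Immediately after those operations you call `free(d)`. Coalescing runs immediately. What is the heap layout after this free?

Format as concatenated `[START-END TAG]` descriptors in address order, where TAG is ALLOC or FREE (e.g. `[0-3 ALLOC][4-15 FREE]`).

Answer: [0-14 ALLOC][15-21 ALLOC][22-25 ALLOC][26-44 FREE]

Derivation:
Op 1: a = malloc(5) -> a = 0; heap: [0-4 ALLOC][5-44 FREE]
Op 2: a = realloc(a, 15) -> a = 0; heap: [0-14 ALLOC][15-44 FREE]
Op 3: b = malloc(7) -> b = 15; heap: [0-14 ALLOC][15-21 ALLOC][22-44 FREE]
Op 4: c = malloc(4) -> c = 22; heap: [0-14 ALLOC][15-21 ALLOC][22-25 ALLOC][26-44 FREE]
Op 5: d = malloc(4) -> d = 26; heap: [0-14 ALLOC][15-21 ALLOC][22-25 ALLOC][26-29 ALLOC][30-44 FREE]
free(d): d = 26 -> block [26-29 ALLOC]; mark free, coalesce with adjacent free neighbors -> [0-14 ALLOC][15-21 ALLOC][22-25 ALLOC][26-44 FREE]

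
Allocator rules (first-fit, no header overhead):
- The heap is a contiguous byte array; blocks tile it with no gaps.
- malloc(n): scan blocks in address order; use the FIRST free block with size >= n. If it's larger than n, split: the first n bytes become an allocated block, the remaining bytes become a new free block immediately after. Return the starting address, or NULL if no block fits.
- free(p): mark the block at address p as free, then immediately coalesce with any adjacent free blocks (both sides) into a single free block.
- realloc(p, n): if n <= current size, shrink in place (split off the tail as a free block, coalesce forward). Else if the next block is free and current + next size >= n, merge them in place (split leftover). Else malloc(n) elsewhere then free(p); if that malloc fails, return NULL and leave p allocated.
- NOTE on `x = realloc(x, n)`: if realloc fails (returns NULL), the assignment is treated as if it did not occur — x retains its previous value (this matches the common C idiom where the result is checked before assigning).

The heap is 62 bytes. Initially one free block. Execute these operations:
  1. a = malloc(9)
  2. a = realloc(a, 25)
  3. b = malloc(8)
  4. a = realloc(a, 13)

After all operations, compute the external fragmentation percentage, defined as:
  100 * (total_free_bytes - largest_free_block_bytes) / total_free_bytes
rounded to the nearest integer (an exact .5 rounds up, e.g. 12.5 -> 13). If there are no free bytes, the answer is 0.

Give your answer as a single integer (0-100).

Answer: 29

Derivation:
Op 1: a = malloc(9) -> a = 0; heap: [0-8 ALLOC][9-61 FREE]
Op 2: a = realloc(a, 25) -> a = 0; heap: [0-24 ALLOC][25-61 FREE]
Op 3: b = malloc(8) -> b = 25; heap: [0-24 ALLOC][25-32 ALLOC][33-61 FREE]
Op 4: a = realloc(a, 13) -> a = 0; heap: [0-12 ALLOC][13-24 FREE][25-32 ALLOC][33-61 FREE]
Free blocks: [12 29] total_free=41 largest=29 -> 100*(41-29)/41 = 1200/41 ≈ 29.268 -> rounds to 29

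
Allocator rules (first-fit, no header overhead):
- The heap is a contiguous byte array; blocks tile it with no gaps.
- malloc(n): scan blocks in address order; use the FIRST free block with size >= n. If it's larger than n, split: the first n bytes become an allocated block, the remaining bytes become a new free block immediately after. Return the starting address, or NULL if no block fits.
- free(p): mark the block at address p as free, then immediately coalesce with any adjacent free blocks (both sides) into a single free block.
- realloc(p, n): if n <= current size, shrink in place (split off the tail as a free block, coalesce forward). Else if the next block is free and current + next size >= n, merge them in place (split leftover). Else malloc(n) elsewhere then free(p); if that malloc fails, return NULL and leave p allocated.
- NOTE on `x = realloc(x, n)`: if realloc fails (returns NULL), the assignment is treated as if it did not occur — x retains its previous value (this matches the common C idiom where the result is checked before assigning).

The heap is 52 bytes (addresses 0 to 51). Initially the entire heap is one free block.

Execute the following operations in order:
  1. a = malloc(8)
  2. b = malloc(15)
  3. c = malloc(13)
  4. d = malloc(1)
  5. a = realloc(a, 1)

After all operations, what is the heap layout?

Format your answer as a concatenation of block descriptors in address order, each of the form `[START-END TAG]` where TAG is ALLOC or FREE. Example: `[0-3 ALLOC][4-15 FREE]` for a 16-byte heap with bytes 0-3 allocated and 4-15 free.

Answer: [0-0 ALLOC][1-7 FREE][8-22 ALLOC][23-35 ALLOC][36-36 ALLOC][37-51 FREE]

Derivation:
Op 1: a = malloc(8) -> a = 0; heap: [0-7 ALLOC][8-51 FREE]
Op 2: b = malloc(15) -> b = 8; heap: [0-7 ALLOC][8-22 ALLOC][23-51 FREE]
Op 3: c = malloc(13) -> c = 23; heap: [0-7 ALLOC][8-22 ALLOC][23-35 ALLOC][36-51 FREE]
Op 4: d = malloc(1) -> d = 36; heap: [0-7 ALLOC][8-22 ALLOC][23-35 ALLOC][36-36 ALLOC][37-51 FREE]
Op 5: a = realloc(a, 1) -> a = 0; heap: [0-0 ALLOC][1-7 FREE][8-22 ALLOC][23-35 ALLOC][36-36 ALLOC][37-51 FREE]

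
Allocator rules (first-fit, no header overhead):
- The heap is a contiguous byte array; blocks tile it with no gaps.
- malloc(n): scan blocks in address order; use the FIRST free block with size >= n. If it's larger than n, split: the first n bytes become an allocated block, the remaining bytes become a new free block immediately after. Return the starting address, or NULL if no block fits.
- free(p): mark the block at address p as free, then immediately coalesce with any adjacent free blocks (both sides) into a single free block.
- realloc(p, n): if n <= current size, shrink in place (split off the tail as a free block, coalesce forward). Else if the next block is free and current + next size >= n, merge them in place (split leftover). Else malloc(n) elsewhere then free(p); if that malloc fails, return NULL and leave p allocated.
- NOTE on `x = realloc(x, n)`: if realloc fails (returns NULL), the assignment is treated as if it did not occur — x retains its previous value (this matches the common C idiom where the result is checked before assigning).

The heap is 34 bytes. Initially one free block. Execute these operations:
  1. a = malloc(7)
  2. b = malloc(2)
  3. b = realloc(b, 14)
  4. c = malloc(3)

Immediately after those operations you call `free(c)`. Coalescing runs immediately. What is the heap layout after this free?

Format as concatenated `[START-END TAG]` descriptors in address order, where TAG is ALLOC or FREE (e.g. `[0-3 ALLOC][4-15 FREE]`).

Answer: [0-6 ALLOC][7-20 ALLOC][21-33 FREE]

Derivation:
Op 1: a = malloc(7) -> a = 0; heap: [0-6 ALLOC][7-33 FREE]
Op 2: b = malloc(2) -> b = 7; heap: [0-6 ALLOC][7-8 ALLOC][9-33 FREE]
Op 3: b = realloc(b, 14) -> b = 7; heap: [0-6 ALLOC][7-20 ALLOC][21-33 FREE]
Op 4: c = malloc(3) -> c = 21; heap: [0-6 ALLOC][7-20 ALLOC][21-23 ALLOC][24-33 FREE]
free(c): c = 21 -> block [21-23 ALLOC]; mark free, coalesce with adjacent free neighbors -> [0-6 ALLOC][7-20 ALLOC][21-33 FREE]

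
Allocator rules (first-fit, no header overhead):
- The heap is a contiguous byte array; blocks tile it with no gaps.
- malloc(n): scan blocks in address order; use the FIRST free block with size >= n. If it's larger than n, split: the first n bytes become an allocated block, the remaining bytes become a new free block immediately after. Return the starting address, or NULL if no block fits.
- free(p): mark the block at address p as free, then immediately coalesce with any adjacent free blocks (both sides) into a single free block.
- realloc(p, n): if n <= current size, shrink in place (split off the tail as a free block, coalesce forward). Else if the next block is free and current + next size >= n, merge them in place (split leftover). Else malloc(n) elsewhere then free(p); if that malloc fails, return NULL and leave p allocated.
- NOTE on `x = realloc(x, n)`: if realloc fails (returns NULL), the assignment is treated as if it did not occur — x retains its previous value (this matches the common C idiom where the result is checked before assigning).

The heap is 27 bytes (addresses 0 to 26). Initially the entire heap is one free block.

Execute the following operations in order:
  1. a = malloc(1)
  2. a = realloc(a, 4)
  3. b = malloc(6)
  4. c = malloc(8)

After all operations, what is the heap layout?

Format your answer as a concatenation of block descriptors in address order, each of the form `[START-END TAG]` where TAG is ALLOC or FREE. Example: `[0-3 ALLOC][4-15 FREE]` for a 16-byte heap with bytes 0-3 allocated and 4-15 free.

Answer: [0-3 ALLOC][4-9 ALLOC][10-17 ALLOC][18-26 FREE]

Derivation:
Op 1: a = malloc(1) -> a = 0; heap: [0-0 ALLOC][1-26 FREE]
Op 2: a = realloc(a, 4) -> a = 0; heap: [0-3 ALLOC][4-26 FREE]
Op 3: b = malloc(6) -> b = 4; heap: [0-3 ALLOC][4-9 ALLOC][10-26 FREE]
Op 4: c = malloc(8) -> c = 10; heap: [0-3 ALLOC][4-9 ALLOC][10-17 ALLOC][18-26 FREE]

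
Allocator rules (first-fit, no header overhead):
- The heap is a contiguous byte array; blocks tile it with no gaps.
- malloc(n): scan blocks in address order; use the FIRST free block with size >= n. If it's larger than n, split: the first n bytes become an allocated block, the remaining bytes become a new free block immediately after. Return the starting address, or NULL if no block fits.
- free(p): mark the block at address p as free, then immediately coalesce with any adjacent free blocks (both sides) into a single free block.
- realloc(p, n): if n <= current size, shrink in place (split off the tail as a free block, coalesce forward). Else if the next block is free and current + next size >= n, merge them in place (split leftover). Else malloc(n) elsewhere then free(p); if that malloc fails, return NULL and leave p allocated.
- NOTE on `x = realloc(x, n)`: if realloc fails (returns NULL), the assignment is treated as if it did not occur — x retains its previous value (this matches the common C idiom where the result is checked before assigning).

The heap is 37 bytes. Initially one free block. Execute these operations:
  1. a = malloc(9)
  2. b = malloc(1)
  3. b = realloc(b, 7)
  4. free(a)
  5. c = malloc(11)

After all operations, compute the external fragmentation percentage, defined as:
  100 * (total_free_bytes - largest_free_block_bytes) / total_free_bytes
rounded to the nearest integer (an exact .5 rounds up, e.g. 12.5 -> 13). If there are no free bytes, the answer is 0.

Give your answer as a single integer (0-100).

Answer: 47

Derivation:
Op 1: a = malloc(9) -> a = 0; heap: [0-8 ALLOC][9-36 FREE]
Op 2: b = malloc(1) -> b = 9; heap: [0-8 ALLOC][9-9 ALLOC][10-36 FREE]
Op 3: b = realloc(b, 7) -> b = 9; heap: [0-8 ALLOC][9-15 ALLOC][16-36 FREE]
Op 4: free(a) -> (freed a); heap: [0-8 FREE][9-15 ALLOC][16-36 FREE]
Op 5: c = malloc(11) -> c = 16; heap: [0-8 FREE][9-15 ALLOC][16-26 ALLOC][27-36 FREE]
Free blocks: [9 10] total_free=19 largest=10 -> 100*(19-10)/19 = 900/19 ≈ 47.368 -> rounds to 47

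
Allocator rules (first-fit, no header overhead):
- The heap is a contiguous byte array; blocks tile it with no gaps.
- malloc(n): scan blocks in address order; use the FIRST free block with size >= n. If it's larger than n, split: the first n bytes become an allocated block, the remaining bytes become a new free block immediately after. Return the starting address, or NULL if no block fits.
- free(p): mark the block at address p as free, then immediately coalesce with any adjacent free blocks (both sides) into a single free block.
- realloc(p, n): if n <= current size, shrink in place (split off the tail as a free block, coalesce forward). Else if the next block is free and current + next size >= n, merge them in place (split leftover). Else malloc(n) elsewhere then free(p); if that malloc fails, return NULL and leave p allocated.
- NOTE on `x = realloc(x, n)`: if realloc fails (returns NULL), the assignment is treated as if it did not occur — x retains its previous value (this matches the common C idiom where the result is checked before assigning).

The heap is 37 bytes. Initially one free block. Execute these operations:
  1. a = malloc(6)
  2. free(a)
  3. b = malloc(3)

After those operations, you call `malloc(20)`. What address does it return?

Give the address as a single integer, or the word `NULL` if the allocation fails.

Op 1: a = malloc(6) -> a = 0; heap: [0-5 ALLOC][6-36 FREE]
Op 2: free(a) -> (freed a); heap: [0-36 FREE]
Op 3: b = malloc(3) -> b = 0; heap: [0-2 ALLOC][3-36 FREE]
malloc(20): first-fit scan over [0-2 ALLOC][3-36 FREE] -> 3

Answer: 3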